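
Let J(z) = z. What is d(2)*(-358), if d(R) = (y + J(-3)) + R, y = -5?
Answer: 2148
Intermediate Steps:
d(R) = -8 + R (d(R) = (-5 - 3) + R = -8 + R)
d(2)*(-358) = (-8 + 2)*(-358) = -6*(-358) = 2148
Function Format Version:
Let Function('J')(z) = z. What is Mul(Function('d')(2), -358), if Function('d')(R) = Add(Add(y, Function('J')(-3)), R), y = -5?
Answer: 2148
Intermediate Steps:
Function('d')(R) = Add(-8, R) (Function('d')(R) = Add(Add(-5, -3), R) = Add(-8, R))
Mul(Function('d')(2), -358) = Mul(Add(-8, 2), -358) = Mul(-6, -358) = 2148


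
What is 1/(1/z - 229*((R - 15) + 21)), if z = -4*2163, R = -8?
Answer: 8652/3962615 ≈ 0.0021834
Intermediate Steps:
z = -8652
1/(1/z - 229*((R - 15) + 21)) = 1/(1/(-8652) - 229*((-8 - 15) + 21)) = 1/(-1/8652 - 229*(-23 + 21)) = 1/(-1/8652 - 229*(-2)) = 1/(-1/8652 + 458) = 1/(3962615/8652) = 8652/3962615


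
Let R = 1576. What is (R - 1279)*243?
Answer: 72171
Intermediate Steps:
(R - 1279)*243 = (1576 - 1279)*243 = 297*243 = 72171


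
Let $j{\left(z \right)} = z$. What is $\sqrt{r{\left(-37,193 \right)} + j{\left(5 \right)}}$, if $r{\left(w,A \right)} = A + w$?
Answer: $\sqrt{161} \approx 12.689$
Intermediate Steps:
$\sqrt{r{\left(-37,193 \right)} + j{\left(5 \right)}} = \sqrt{\left(193 - 37\right) + 5} = \sqrt{156 + 5} = \sqrt{161}$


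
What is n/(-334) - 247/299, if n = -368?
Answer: 1059/3841 ≈ 0.27571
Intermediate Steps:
n/(-334) - 247/299 = -368/(-334) - 247/299 = -368*(-1/334) - 247*1/299 = 184/167 - 19/23 = 1059/3841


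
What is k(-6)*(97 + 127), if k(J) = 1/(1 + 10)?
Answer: 224/11 ≈ 20.364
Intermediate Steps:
k(J) = 1/11
k(-6)*(97 + 127) = (97 + 127)/11 = (1/11)*224 = 224/11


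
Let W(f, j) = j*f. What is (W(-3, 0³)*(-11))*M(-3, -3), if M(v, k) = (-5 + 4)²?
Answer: 0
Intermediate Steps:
W(f, j) = f*j
M(v, k) = 1 (M(v, k) = (-1)² = 1)
(W(-3, 0³)*(-11))*M(-3, -3) = (-3*0³*(-11))*1 = (-3*0*(-11))*1 = (0*(-11))*1 = 0*1 = 0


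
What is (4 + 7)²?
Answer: 121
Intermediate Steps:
(4 + 7)² = 11² = 121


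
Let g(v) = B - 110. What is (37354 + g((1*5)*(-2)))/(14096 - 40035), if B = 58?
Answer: -37302/25939 ≈ -1.4381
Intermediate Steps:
g(v) = -52 (g(v) = 58 - 110 = -52)
(37354 + g((1*5)*(-2)))/(14096 - 40035) = (37354 - 52)/(14096 - 40035) = 37302/(-25939) = 37302*(-1/25939) = -37302/25939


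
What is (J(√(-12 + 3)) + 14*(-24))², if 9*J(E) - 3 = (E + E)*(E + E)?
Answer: 1038361/9 ≈ 1.1537e+5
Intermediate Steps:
J(E) = ⅓ + 4*E²/9 (J(E) = ⅓ + ((E + E)*(E + E))/9 = ⅓ + ((2*E)*(2*E))/9 = ⅓ + (4*E²)/9 = ⅓ + 4*E²/9)
(J(√(-12 + 3)) + 14*(-24))² = ((⅓ + 4*(√(-12 + 3))²/9) + 14*(-24))² = ((⅓ + 4*(√(-9))²/9) - 336)² = ((⅓ + 4*(3*I)²/9) - 336)² = ((⅓ + (4/9)*(-9)) - 336)² = ((⅓ - 4) - 336)² = (-11/3 - 336)² = (-1019/3)² = 1038361/9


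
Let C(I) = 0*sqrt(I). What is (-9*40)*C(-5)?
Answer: 0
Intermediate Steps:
C(I) = 0
(-9*40)*C(-5) = -9*40*0 = -360*0 = 0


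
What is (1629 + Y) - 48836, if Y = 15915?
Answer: -31292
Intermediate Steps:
(1629 + Y) - 48836 = (1629 + 15915) - 48836 = 17544 - 48836 = -31292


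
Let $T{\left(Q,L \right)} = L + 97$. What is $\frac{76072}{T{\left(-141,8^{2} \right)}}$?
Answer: $\frac{76072}{161} \approx 472.5$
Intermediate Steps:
$T{\left(Q,L \right)} = 97 + L$
$\frac{76072}{T{\left(-141,8^{2} \right)}} = \frac{76072}{97 + 8^{2}} = \frac{76072}{97 + 64} = \frac{76072}{161}$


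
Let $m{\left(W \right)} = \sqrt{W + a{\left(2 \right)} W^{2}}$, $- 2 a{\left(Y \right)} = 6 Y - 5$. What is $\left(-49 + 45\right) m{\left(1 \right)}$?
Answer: $- 2 i \sqrt{10} \approx - 6.3246 i$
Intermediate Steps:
$a{\left(Y \right)} = \frac{5}{2} - 3 Y$ ($a{\left(Y \right)} = - \frac{6 Y - 5}{2} = - \frac{-5 + 6 Y}{2} = \frac{5}{2} - 3 Y$)
$m{\left(W \right)} = \sqrt{W - \frac{7 W^{2}}{2}}$ ($m{\left(W \right)} = \sqrt{W + \left(\frac{5}{2} - 6\right) W^{2}} = \sqrt{W - \frac{7 W^{2}}{2}}$)
$\left(-49 + 45\right) m{\left(1 \right)} = \left(-49 + 45\right) \frac{\sqrt{2} \sqrt{1 \left(2 - 7\right)}}{2} = - 4 \frac{\sqrt{2} \sqrt{1 \left(2 - 7\right)}}{2} = - 4 \frac{\sqrt{2} \sqrt{1 \left(-5\right)}}{2} = - 4 \frac{\sqrt{2} \sqrt{-5}}{2} = - 4 \frac{\sqrt{2} i \sqrt{5}}{2} = - 4 \frac{i \sqrt{10}}{2} = - 2 i \sqrt{10}$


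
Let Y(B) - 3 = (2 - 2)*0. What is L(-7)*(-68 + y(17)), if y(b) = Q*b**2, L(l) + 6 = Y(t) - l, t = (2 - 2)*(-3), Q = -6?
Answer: -7208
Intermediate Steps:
t = 0 (t = 0*(-3) = 0)
Y(B) = 3 (Y(B) = 3 + (2 - 2)*0 = 3 + 0*0 = 3 + 0 = 3)
L(l) = -3 - l (L(l) = -6 + (3 - l) = -3 - l)
y(b) = -6*b**2
L(-7)*(-68 + y(17)) = (-3 - 1*(-7))*(-68 - 6*17**2) = (-3 + 7)*(-68 - 6*289) = 4*(-68 - 1734) = 4*(-1802) = -7208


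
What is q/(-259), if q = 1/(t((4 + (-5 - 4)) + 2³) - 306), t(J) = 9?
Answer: 1/76923 ≈ 1.3000e-5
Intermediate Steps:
q = -1/297 (q = 1/(9 - 306) = 1/(-297) = -1/297 ≈ -0.0033670)
q/(-259) = -1/297/(-259) = -1/297*(-1/259) = 1/76923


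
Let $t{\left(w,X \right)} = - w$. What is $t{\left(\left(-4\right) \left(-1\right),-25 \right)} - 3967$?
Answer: $-3971$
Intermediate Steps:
$t{\left(\left(-4\right) \left(-1\right),-25 \right)} - 3967 = - \left(-4\right) \left(-1\right) - 3967 = \left(-1\right) 4 - 3967 = -4 - 3967 = -3971$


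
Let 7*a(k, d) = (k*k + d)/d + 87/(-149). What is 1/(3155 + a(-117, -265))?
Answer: 39485/124286142 ≈ 0.00031769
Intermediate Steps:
a(k, d) = -87/1043 + (d + k²)/(7*d) (a(k, d) = ((k*k + d)/d + 87/(-149))/7 = ((k² + d)/d + 87*(-1/149))/7 = ((d + k²)/d - 87/149)/7 = (-87/149 + (d + k²)/d)/7 = -87/1043 + (d + k²)/(7*d))
1/(3155 + a(-117, -265)) = 1/(3155 + (62/1043 + (⅐)*(-117)²/(-265))) = 1/(3155 + (62/1043 + (⅐)*(-1/265)*13689)) = 1/(3155 + (62/1043 - 13689/1855)) = 1/(3155 - 289033/39485) = 1/(124286142/39485) = 39485/124286142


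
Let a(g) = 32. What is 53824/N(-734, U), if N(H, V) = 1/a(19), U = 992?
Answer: 1722368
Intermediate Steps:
N(H, V) = 1/32
53824/N(-734, U) = 53824/(1/32) = 53824*32 = 1722368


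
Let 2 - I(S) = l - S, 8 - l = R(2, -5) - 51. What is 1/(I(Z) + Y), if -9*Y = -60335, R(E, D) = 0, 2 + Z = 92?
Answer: 9/60632 ≈ 0.00014844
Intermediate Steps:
Z = 90 (Z = -2 + 92 = 90)
Y = 60335/9 (Y = -⅑*(-60335) = 60335/9 ≈ 6703.9)
l = 59 (l = 8 - (0 - 51) = 8 - 1*(-51) = 8 + 51 = 59)
I(S) = -57 + S (I(S) = 2 - (59 - S) = 2 + (-59 + S) = -57 + S)
1/(I(Z) + Y) = 1/((-57 + 90) + 60335/9) = 1/(33 + 60335/9) = 1/(60632/9) = 9/60632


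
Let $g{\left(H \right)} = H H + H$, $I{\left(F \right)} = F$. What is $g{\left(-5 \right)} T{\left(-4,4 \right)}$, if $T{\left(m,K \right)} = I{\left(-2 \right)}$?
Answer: $-40$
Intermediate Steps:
$T{\left(m,K \right)} = -2$
$g{\left(H \right)} = H + H^{2}$ ($g{\left(H \right)} = H^{2} + H = H + H^{2}$)
$g{\left(-5 \right)} T{\left(-4,4 \right)} = - 5 \left(1 - 5\right) \left(-2\right) = \left(-5\right) \left(-4\right) \left(-2\right) = 20 \left(-2\right) = -40$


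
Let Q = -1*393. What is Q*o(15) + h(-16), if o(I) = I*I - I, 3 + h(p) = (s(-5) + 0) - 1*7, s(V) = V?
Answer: -82545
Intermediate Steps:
Q = -393
h(p) = -15 (h(p) = -3 + ((-5 + 0) - 1*7) = -3 + (-5 - 7) = -3 - 12 = -15)
o(I) = I² - I
Q*o(15) + h(-16) = -5895*(-1 + 15) - 15 = -5895*14 - 15 = -393*210 - 15 = -82530 - 15 = -82545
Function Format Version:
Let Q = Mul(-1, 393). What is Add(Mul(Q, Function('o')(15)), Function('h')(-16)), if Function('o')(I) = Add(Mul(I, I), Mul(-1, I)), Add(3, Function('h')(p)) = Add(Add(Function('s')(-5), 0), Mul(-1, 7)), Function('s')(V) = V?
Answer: -82545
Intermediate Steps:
Q = -393
Function('h')(p) = -15 (Function('h')(p) = Add(-3, Add(Add(-5, 0), Mul(-1, 7))) = Add(-3, Add(-5, -7)) = Add(-3, -12) = -15)
Function('o')(I) = Add(Pow(I, 2), Mul(-1, I))
Add(Mul(Q, Function('o')(15)), Function('h')(-16)) = Add(Mul(-393, Mul(15, Add(-1, 15))), -15) = Add(Mul(-393, Mul(15, 14)), -15) = Add(Mul(-393, 210), -15) = Add(-82530, -15) = -82545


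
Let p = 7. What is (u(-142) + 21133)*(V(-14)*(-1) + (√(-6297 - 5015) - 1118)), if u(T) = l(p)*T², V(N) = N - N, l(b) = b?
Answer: -181430158 + 649124*I*√707 ≈ -1.8143e+8 + 1.726e+7*I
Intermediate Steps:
V(N) = 0
u(T) = 7*T²
(u(-142) + 21133)*(V(-14)*(-1) + (√(-6297 - 5015) - 1118)) = (7*(-142)² + 21133)*(0*(-1) + (√(-6297 - 5015) - 1118)) = (7*20164 + 21133)*(0 + (√(-11312) - 1118)) = (141148 + 21133)*(0 + (4*I*√707 - 1118)) = 162281*(0 + (-1118 + 4*I*√707)) = 162281*(-1118 + 4*I*√707) = -181430158 + 649124*I*√707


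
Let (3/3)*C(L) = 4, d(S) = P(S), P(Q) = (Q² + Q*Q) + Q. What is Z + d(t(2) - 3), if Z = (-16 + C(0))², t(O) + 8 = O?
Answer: 297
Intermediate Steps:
P(Q) = Q + 2*Q² (P(Q) = (Q² + Q²) + Q = 2*Q² + Q = Q + 2*Q²)
t(O) = -8 + O
d(S) = S*(1 + 2*S)
C(L) = 4
Z = 144 (Z = (-16 + 4)² = (-12)² = 144)
Z + d(t(2) - 3) = 144 + ((-8 + 2) - 3)*(1 + 2*((-8 + 2) - 3)) = 144 + (-6 - 3)*(1 + 2*(-6 - 3)) = 144 - 9*(1 + 2*(-9)) = 144 - 9*(1 - 18) = 144 - 9*(-17) = 144 + 153 = 297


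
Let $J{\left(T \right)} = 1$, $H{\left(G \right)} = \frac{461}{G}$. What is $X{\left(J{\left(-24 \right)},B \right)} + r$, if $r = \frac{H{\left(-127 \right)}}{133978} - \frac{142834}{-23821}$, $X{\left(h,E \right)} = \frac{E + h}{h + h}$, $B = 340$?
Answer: $\frac{35768633162403}{202659611063} \approx 176.5$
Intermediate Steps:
$X{\left(h,E \right)} = \frac{E + h}{2 h}$
$r = \frac{2430338952323}{405319222126}$ ($r = \frac{461 \frac{1}{-127}}{133978} - \frac{142834}{-23821} = 461 \left(- \frac{1}{127}\right) \frac{1}{133978} - - \frac{142834}{23821} = \left(- \frac{461}{127}\right) \frac{1}{133978} + \frac{142834}{23821} = - \frac{461}{17015206} + \frac{142834}{23821} = \frac{2430338952323}{405319222126} \approx 5.9961$)
$X{\left(J{\left(-24 \right)},B \right)} + r = \frac{340 + 1}{2 \cdot 1} + \frac{2430338952323}{405319222126} = \frac{1}{2} \cdot 1 \cdot 341 + \frac{2430338952323}{405319222126} = \frac{341}{2} + \frac{2430338952323}{405319222126} = \frac{35768633162403}{202659611063}$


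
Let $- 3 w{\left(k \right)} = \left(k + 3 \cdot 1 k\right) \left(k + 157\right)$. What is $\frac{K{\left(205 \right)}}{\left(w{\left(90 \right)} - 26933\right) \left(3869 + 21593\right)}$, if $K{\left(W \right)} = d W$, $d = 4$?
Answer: $- \frac{410}{720230863} \approx -5.6926 \cdot 10^{-7}$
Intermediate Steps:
$w{\left(k \right)} = - \frac{4 k \left(157 + k\right)}{3}$ ($w{\left(k \right)} = - \frac{\left(k + 3 \cdot 1 k\right) \left(k + 157\right)}{3} = - \frac{\left(k + 3 k\right) \left(157 + k\right)}{3} = - \frac{4 k \left(157 + k\right)}{3}$)
$K{\left(W \right)} = 4 W$
$\frac{K{\left(205 \right)}}{\left(w{\left(90 \right)} - 26933\right) \left(3869 + 21593\right)} = \frac{4 \cdot 205}{\left(\left(- \frac{4}{3}\right) 90 \left(157 + 90\right) - 26933\right) \left(3869 + 21593\right)} = \frac{820}{\left(\left(- \frac{4}{3}\right) 90 \cdot 247 - 26933\right) 25462} = \frac{820}{\left(-29640 - 26933\right) 25462} = \frac{820}{\left(-56573\right) 25462} = \frac{820}{-1440461726} = 820 \left(- \frac{1}{1440461726}\right) = - \frac{410}{720230863}$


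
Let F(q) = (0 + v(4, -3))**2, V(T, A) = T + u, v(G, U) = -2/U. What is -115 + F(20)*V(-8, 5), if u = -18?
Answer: -1139/9 ≈ -126.56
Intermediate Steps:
V(T, A) = -18 + T (V(T, A) = T - 18 = -18 + T)
F(q) = 4/9 (F(q) = (0 - 2/(-3))**2 = (0 - 2*(-1/3))**2 = (0 + 2/3)**2 = (2/3)**2 = 4/9)
-115 + F(20)*V(-8, 5) = -115 + 4*(-18 - 8)/9 = -115 + (4/9)*(-26) = -115 - 104/9 = -1139/9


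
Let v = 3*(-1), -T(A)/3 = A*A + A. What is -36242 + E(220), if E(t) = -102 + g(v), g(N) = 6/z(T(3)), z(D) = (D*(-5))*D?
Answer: -39251521/1080 ≈ -36344.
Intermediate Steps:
T(A) = -3*A - 3*A**2 (T(A) = -3*(A*A + A) = -3*(A**2 + A) = -3*(A + A**2) = -3*A - 3*A**2)
z(D) = -5*D**2 (z(D) = (-5*D)*D = -5*D**2)
v = -3
g(N) = -1/1080 (g(N) = 6/((-5*81*(1 + 3)**2)) = 6/((-5*(-3*3*4)**2)) = 6/((-5*(-36)**2)) = 6/((-5*1296)) = 6/(-6480) = 6*(-1/6480) = -1/1080)
E(t) = -110161/1080 (E(t) = -102 - 1/1080 = -110161/1080)
-36242 + E(220) = -36242 - 110161/1080 = -39251521/1080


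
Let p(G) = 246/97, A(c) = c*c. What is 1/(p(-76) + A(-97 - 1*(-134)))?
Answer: 97/133039 ≈ 0.00072911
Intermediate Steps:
A(c) = c²
p(G) = 246/97 (p(G) = 246*(1/97) = 246/97)
1/(p(-76) + A(-97 - 1*(-134))) = 1/(246/97 + (-97 - 1*(-134))²) = 1/(246/97 + (-97 + 134)²) = 1/(246/97 + 37²) = 1/(246/97 + 1369) = 1/(133039/97) = 97/133039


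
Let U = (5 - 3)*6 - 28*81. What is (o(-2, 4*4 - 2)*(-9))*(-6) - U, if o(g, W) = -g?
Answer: 2364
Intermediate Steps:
U = -2256 (U = 2*6 - 2268 = 12 - 2268 = -2256)
(o(-2, 4*4 - 2)*(-9))*(-6) - U = (-1*(-2)*(-9))*(-6) - 1*(-2256) = (2*(-9))*(-6) + 2256 = -18*(-6) + 2256 = 108 + 2256 = 2364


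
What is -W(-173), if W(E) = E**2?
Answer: -29929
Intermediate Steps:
-W(-173) = -1*(-173)**2 = -1*29929 = -29929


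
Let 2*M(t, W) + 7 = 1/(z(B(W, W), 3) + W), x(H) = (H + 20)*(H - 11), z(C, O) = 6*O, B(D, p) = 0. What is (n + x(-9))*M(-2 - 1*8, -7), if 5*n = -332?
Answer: 54416/55 ≈ 989.38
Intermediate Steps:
x(H) = (-11 + H)*(20 + H) (x(H) = (20 + H)*(-11 + H) = (-11 + H)*(20 + H))
n = -332/5 (n = (⅕)*(-332) = -332/5 ≈ -66.400)
M(t, W) = -7/2 + 1/(2*(18 + W)) (M(t, W) = -7/2 + 1/(2*(6*3 + W)) = -7/2 + 1/(2*(18 + W)))
(n + x(-9))*M(-2 - 1*8, -7) = (-332/5 + (-220 + (-9)² + 9*(-9)))*((-125 - 7*(-7))/(2*(18 - 7))) = (-332/5 + (-220 + 81 - 81))*((½)*(-125 + 49)/11) = (-332/5 - 220)*((½)*(1/11)*(-76)) = -1432/5*(-38/11) = 54416/55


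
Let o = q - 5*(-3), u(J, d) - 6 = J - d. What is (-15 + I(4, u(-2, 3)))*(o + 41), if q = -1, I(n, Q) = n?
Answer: -605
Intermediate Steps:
u(J, d) = 6 + J - d (u(J, d) = 6 + (J - d) = 6 + J - d)
o = 14 (o = -1 - 5*(-3) = -1 + 15 = 14)
(-15 + I(4, u(-2, 3)))*(o + 41) = (-15 + 4)*(14 + 41) = -11*55 = -605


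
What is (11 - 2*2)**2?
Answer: 49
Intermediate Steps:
(11 - 2*2)**2 = (11 - 4)**2 = 7**2 = 49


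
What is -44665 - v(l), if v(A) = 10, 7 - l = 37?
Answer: -44675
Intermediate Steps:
l = -30 (l = 7 - 1*37 = 7 - 37 = -30)
-44665 - v(l) = -44665 - 1*10 = -44665 - 10 = -44675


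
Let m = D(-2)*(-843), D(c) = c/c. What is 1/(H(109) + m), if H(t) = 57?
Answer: -1/786 ≈ -0.0012723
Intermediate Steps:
D(c) = 1
m = -843 (m = 1*(-843) = -843)
1/(H(109) + m) = 1/(57 - 843) = 1/(-786) = -1/786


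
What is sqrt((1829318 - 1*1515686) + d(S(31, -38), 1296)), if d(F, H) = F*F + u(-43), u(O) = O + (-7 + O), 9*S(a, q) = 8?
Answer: sqrt(25396723)/9 ≈ 559.95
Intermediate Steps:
S(a, q) = 8/9 (S(a, q) = (1/9)*8 = 8/9)
u(O) = -7 + 2*O
d(F, H) = -93 + F**2 (d(F, H) = F*F + (-7 + 2*(-43)) = F**2 + (-7 - 86) = F**2 - 93 = -93 + F**2)
sqrt((1829318 - 1*1515686) + d(S(31, -38), 1296)) = sqrt((1829318 - 1*1515686) + (-93 + (8/9)**2)) = sqrt((1829318 - 1515686) + (-93 + 64/81)) = sqrt(313632 - 7469/81) = sqrt(25396723/81) = sqrt(25396723)/9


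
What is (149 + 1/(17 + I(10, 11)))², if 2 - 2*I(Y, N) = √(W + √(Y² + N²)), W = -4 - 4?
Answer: (5366 - 149*√(-8 + √221))²/(36 - √(-8 + √221))² ≈ 22219.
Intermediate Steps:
W = -8
I(Y, N) = 1 - √(-8 + √(N² + Y²))/2 (I(Y, N) = 1 - √(-8 + √(Y² + N²))/2 = 1 - √(-8 + √(N² + Y²))/2)
(149 + 1/(17 + I(10, 11)))² = (149 + 1/(17 + (1 - √(-8 + √(11² + 10²))/2)))² = (149 + 1/(17 + (1 - √(-8 + √(121 + 100))/2)))² = (149 + 1/(17 + (1 - √(-8 + √221)/2)))² = (149 + 1/(18 - √(-8 + √221)/2))²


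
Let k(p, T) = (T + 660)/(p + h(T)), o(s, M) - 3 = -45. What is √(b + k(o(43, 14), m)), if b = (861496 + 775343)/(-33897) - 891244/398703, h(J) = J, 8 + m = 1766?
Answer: 13*I*√2854636015236134196738/99108794334 ≈ 7.0082*I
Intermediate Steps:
o(s, M) = -42 (o(s, M) = 3 - 45 = -42)
m = 1758 (m = -8 + 1766 = 1758)
k(p, T) = (660 + T)/(T + p) (k(p, T) = (T + 660)/(p + T) = (660 + T)/(T + p))
b = -227607705895/4504945197 (b = 1636839*(-1/33897) - 891244*1/398703 = -545613/11299 - 891244/398703 = -227607705895/4504945197 ≈ -50.524)
√(b + k(o(43, 14), m)) = √(-227607705895/4504945197 + (660 + 1758)/(1758 - 42)) = √(-227607705895/4504945197 + 2418/1716) = √(-227607705895/4504945197 + (1/1716)*2418) = √(-227607705895/4504945197 + 31/22) = √(-4867716228583/99108794334) = 13*I*√2854636015236134196738/99108794334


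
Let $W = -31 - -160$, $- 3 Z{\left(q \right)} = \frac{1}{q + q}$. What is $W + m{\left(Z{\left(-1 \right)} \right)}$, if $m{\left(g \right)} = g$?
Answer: $\frac{775}{6} \approx 129.17$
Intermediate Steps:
$Z{\left(q \right)} = - \frac{1}{6 q}$ ($Z{\left(q \right)} = - \frac{1}{3 \left(q + q\right)} = - \frac{1}{3 \cdot 2 q} = - \frac{\frac{1}{2} \frac{1}{q}}{3} = - \frac{1}{6 q}$)
$W = 129$ ($W = -31 + 160 = 129$)
$W + m{\left(Z{\left(-1 \right)} \right)} = 129 - \frac{1}{6 \left(-1\right)} = 129 - - \frac{1}{6} = 129 + \frac{1}{6} = \frac{775}{6}$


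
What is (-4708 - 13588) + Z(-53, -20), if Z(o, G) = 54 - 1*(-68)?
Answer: -18174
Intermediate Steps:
Z(o, G) = 122 (Z(o, G) = 54 + 68 = 122)
(-4708 - 13588) + Z(-53, -20) = (-4708 - 13588) + 122 = -18296 + 122 = -18174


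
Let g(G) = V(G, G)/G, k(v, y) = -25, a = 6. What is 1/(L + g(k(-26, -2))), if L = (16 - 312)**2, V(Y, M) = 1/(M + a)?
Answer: 475/41617601 ≈ 1.1413e-5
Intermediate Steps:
V(Y, M) = 1/(6 + M) (V(Y, M) = 1/(M + 6) = 1/(6 + M))
g(G) = 1/(G*(6 + G)) (g(G) = 1/((6 + G)*G) = 1/(G*(6 + G)))
L = 87616 (L = (-296)**2 = 87616)
1/(L + g(k(-26, -2))) = 1/(87616 + 1/((-25)*(6 - 25))) = 1/(87616 - 1/25/(-19)) = 1/(87616 - 1/25*(-1/19)) = 1/(87616 + 1/475) = 1/(41617601/475) = 475/41617601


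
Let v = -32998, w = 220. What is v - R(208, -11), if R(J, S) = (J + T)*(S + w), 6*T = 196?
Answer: -249892/3 ≈ -83297.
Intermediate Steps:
T = 98/3 (T = (⅙)*196 = 98/3 ≈ 32.667)
R(J, S) = (220 + S)*(98/3 + J) (R(J, S) = (J + 98/3)*(S + 220) = (98/3 + J)*(220 + S) = (220 + S)*(98/3 + J))
v - R(208, -11) = -32998 - (21560/3 + 220*208 + (98/3)*(-11) + 208*(-11)) = -32998 - (21560/3 + 45760 - 1078/3 - 2288) = -32998 - 1*150898/3 = -32998 - 150898/3 = -249892/3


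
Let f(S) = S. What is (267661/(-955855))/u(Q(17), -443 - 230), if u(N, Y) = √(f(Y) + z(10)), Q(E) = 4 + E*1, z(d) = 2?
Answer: 267661*I*√671/641378705 ≈ 0.01081*I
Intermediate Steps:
Q(E) = 4 + E
u(N, Y) = √(2 + Y) (u(N, Y) = √(Y + 2) = √(2 + Y))
(267661/(-955855))/u(Q(17), -443 - 230) = (267661/(-955855))/(√(2 + (-443 - 230))) = (267661*(-1/955855))/(√(2 - 673)) = -267661*(-I*√671/671)/955855 = -(-267661)*I*√671/641378705 = 267661*I*√671/641378705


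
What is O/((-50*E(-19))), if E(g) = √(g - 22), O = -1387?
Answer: -1387*I*√41/2050 ≈ -4.3323*I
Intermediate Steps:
E(g) = √(-22 + g)
O/((-50*E(-19))) = -1387*(-1/(50*√(-22 - 19))) = -1387*I*√41/2050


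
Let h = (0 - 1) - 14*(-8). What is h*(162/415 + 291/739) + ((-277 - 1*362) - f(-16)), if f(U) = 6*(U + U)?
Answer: -110394582/306685 ≈ -359.96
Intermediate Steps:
f(U) = 12*U (f(U) = 6*(2*U) = 12*U)
h = 111 (h = -1 + 112 = 111)
h*(162/415 + 291/739) + ((-277 - 1*362) - f(-16)) = 111*(162/415 + 291/739) + ((-277 - 1*362) - 12*(-16)) = 111*(162*(1/415) + 291*(1/739)) + ((-277 - 362) - 1*(-192)) = 111*(162/415 + 291/739) + (-639 + 192) = 111*(240483/306685) - 447 = 26693613/306685 - 447 = -110394582/306685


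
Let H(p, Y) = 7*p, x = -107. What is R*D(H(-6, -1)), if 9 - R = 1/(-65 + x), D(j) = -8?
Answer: -3098/43 ≈ -72.047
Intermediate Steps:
R = 1549/172 (R = 9 - 1/(-65 - 107) = 9 - 1/(-172) = 9 - 1*(-1/172) = 9 + 1/172 = 1549/172 ≈ 9.0058)
R*D(H(-6, -1)) = (1549/172)*(-8) = -3098/43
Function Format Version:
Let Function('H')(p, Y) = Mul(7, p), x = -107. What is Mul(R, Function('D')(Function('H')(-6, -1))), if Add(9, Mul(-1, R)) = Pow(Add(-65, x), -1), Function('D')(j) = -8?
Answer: Rational(-3098, 43) ≈ -72.047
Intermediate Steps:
R = Rational(1549, 172) (R = Add(9, Mul(-1, Pow(Add(-65, -107), -1))) = Add(9, Mul(-1, Pow(-172, -1))) = Add(9, Mul(-1, Rational(-1, 172))) = Add(9, Rational(1, 172)) = Rational(1549, 172) ≈ 9.0058)
Mul(R, Function('D')(Function('H')(-6, -1))) = Mul(Rational(1549, 172), -8) = Rational(-3098, 43)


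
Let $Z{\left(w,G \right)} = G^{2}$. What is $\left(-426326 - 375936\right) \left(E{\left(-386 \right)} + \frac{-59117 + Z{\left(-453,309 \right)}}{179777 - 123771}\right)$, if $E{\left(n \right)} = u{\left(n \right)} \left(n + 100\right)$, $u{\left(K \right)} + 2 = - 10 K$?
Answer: $\frac{24788416414431284}{28003} \approx 8.8521 \cdot 10^{11}$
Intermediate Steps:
$u{\left(K \right)} = -2 - 10 K$
$E{\left(n \right)} = \left(-2 - 10 n\right) \left(100 + n\right)$ ($E{\left(n \right)} = \left(-2 - 10 n\right) \left(n + 100\right) = \left(-2 - 10 n\right) \left(100 + n\right)$)
$\left(-426326 - 375936\right) \left(E{\left(-386 \right)} + \frac{-59117 + Z{\left(-453,309 \right)}}{179777 - 123771}\right) = \left(-426326 - 375936\right) \left(- 2 \left(1 + 5 \left(-386\right)\right) \left(100 - 386\right) + \frac{-59117 + 309^{2}}{179777 - 123771}\right) = - 802262 \left(\left(-2\right) \left(1 - 1930\right) \left(-286\right) + \frac{-59117 + 95481}{56006}\right) = - 802262 \left(\left(-2\right) \left(-1929\right) \left(-286\right) + 36364 \cdot \frac{1}{56006}\right) = - 802262 \left(-1103388 + \frac{18182}{28003}\right) = \left(-802262\right) \left(- \frac{30898155982}{28003}\right) = \frac{24788416414431284}{28003}$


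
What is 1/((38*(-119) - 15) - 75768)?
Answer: -1/80305 ≈ -1.2453e-5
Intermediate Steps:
1/((38*(-119) - 15) - 75768) = 1/((-4522 - 15) - 75768) = 1/(-4537 - 75768) = 1/(-80305) = -1/80305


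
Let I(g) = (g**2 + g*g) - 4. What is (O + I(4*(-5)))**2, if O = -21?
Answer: 600625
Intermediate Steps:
I(g) = -4 + 2*g**2 (I(g) = (g**2 + g**2) - 4 = 2*g**2 - 4 = -4 + 2*g**2)
(O + I(4*(-5)))**2 = (-21 + (-4 + 2*(4*(-5))**2))**2 = (-21 + (-4 + 2*(-20)**2))**2 = (-21 + (-4 + 2*400))**2 = (-21 + (-4 + 800))**2 = (-21 + 796)**2 = 775**2 = 600625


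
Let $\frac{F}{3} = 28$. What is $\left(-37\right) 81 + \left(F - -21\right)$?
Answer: $-2892$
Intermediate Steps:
$F = 84$ ($F = 3 \cdot 28 = 84$)
$\left(-37\right) 81 + \left(F - -21\right) = \left(-37\right) 81 + \left(84 - -21\right) = -2997 + \left(84 + 21\right) = -2997 + 105 = -2892$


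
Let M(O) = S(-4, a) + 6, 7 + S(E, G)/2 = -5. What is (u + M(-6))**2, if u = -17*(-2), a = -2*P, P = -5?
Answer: 256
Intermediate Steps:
a = 10 (a = -2*(-5) = 10)
S(E, G) = -24 (S(E, G) = -14 + 2*(-5) = -14 - 10 = -24)
M(O) = -18 (M(O) = -24 + 6 = -18)
u = 34
(u + M(-6))**2 = (34 - 18)**2 = 16**2 = 256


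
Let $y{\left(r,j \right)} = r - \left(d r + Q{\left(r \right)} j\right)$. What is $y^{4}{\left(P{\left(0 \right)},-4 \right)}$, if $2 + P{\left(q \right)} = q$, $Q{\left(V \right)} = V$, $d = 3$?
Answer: $256$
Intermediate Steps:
$P{\left(q \right)} = -2 + q$
$y{\left(r,j \right)} = - 2 r - j r$ ($y{\left(r,j \right)} = r - \left(3 r + r j\right) = r - \left(3 r + j r\right) = - 2 r - j r$)
$y^{4}{\left(P{\left(0 \right)},-4 \right)} = \left(\left(-2 + 0\right) \left(-2 - -4\right)\right)^{4} = \left(- 2 \left(-2 + 4\right)\right)^{4} = \left(\left(-2\right) 2\right)^{4} = \left(-4\right)^{4} = 256$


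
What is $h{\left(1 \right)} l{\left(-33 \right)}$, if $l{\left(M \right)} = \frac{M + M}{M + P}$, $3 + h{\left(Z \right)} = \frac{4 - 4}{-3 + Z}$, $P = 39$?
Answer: $33$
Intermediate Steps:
$h{\left(Z \right)} = -3$ ($h{\left(Z \right)} = -3 + \frac{4 - 4}{-3 + Z} = -3 + \frac{0}{-3 + Z} = -3 + 0 = -3$)
$l{\left(M \right)} = \frac{2 M}{39 + M}$ ($l{\left(M \right)} = \frac{M + M}{M + 39} = \frac{2 M}{39 + M}$)
$h{\left(1 \right)} l{\left(-33 \right)} = - 3 \cdot 2 \left(-33\right) \frac{1}{39 - 33} = - 3 \cdot 2 \left(-33\right) \frac{1}{6} = \left(-3\right) \left(-11\right) = 33$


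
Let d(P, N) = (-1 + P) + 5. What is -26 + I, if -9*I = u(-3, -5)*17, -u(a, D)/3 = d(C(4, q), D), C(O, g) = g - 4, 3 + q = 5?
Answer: -44/3 ≈ -14.667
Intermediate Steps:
q = 2 (q = -3 + 5 = 2)
C(O, g) = -4 + g
d(P, N) = 4 + P
u(a, D) = -6 (u(a, D) = -3*(4 + (-4 + 2)) = -3*(4 - 2) = -3*2 = -6)
I = 34/3 (I = -(-2)*17/3 = -⅑*(-102) = 34/3 ≈ 11.333)
-26 + I = -26 + 34/3 = -44/3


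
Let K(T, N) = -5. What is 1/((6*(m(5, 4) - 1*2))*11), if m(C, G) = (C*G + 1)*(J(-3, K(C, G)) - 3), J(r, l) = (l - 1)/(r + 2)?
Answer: 1/4026 ≈ 0.00024839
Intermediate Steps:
J(r, l) = (-1 + l)/(2 + r)
m(C, G) = 3 + 3*C*G (m(C, G) = (C*G + 1)*((-1 - 5)/(2 - 3) - 3) = (1 + C*G)*(-6/(-1) - 3) = (1 + C*G)*(-1*(-6) - 3) = (1 + C*G)*(6 - 3) = (1 + C*G)*3 = 3 + 3*C*G)
1/((6*(m(5, 4) - 1*2))*11) = 1/((6*((3 + 3*5*4) - 1*2))*11) = 1/((6*((3 + 60) - 2))*11) = 1/((6*(63 - 2))*11) = 1/((6*61)*11) = 1/(366*11) = 1/4026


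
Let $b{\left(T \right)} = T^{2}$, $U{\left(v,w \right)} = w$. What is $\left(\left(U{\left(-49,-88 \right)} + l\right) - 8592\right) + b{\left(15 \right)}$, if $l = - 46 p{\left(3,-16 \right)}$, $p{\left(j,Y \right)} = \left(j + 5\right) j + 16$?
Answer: $-10295$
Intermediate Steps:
$p{\left(j,Y \right)} = 16 + j \left(5 + j\right)$ ($p{\left(j,Y \right)} = \left(5 + j\right) j + 16 = j \left(5 + j\right) + 16 = 16 + j \left(5 + j\right)$)
$l = -1840$ ($l = - 46 \left(16 + 3^{2} + 5 \cdot 3\right) = - 46 \left(16 + 9 + 15\right) = \left(-46\right) 40 = -1840$)
$\left(\left(U{\left(-49,-88 \right)} + l\right) - 8592\right) + b{\left(15 \right)} = \left(\left(-88 - 1840\right) - 8592\right) + 15^{2} = \left(-1928 - 8592\right) + 225 = -10520 + 225 = -10295$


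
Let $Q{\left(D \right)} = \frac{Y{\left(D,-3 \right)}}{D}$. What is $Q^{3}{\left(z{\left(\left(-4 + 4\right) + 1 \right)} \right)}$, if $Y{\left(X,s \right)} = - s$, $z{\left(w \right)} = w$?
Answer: $27$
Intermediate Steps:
$Q{\left(D \right)} = \frac{3}{D}$ ($Q{\left(D \right)} = \frac{\left(-1\right) \left(-3\right)}{D} = \frac{3}{D}$)
$Q^{3}{\left(z{\left(\left(-4 + 4\right) + 1 \right)} \right)} = \left(\frac{3}{\left(-4 + 4\right) + 1}\right)^{3} = \left(\frac{3}{0 + 1}\right)^{3} = \left(\frac{3}{1}\right)^{3} = \left(3 \cdot 1\right)^{3} = 3^{3} = 27$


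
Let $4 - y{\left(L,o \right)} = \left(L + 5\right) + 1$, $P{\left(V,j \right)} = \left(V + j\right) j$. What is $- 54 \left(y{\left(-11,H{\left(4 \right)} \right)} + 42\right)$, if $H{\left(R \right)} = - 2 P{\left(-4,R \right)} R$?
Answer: $-2754$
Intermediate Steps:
$P{\left(V,j \right)} = j \left(V + j\right)$
$H{\left(R \right)} = - 2 R^{2} \left(-4 + R\right)$ ($H{\left(R \right)} = - 2 R \left(-4 + R\right) R = - 2 R^{2} \left(-4 + R\right)$)
$y{\left(L,o \right)} = -2 - L$ ($y{\left(L,o \right)} = 4 - \left(\left(L + 5\right) + 1\right) = 4 - \left(\left(5 + L\right) + 1\right) = 4 - \left(6 + L\right) = -2 - L$)
$- 54 \left(y{\left(-11,H{\left(4 \right)} \right)} + 42\right) = - 54 \left(\left(-2 - -11\right) + 42\right) = - 54 \left(\left(-2 + 11\right) + 42\right) = - 54 \left(9 + 42\right) = \left(-54\right) 51 = -2754$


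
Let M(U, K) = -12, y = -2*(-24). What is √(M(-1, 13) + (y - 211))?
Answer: 5*I*√7 ≈ 13.229*I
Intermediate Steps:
y = 48
√(M(-1, 13) + (y - 211)) = √(-12 + (48 - 211)) = √(-12 - 163) = √(-175) = 5*I*√7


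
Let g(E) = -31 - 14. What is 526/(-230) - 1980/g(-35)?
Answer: 4797/115 ≈ 41.713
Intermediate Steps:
g(E) = -45
526/(-230) - 1980/g(-35) = 526/(-230) - 1980/(-45) = 526*(-1/230) - 1980*(-1/45) = -263/115 + 44 = 4797/115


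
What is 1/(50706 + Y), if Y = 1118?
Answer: 1/51824 ≈ 1.9296e-5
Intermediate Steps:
1/(50706 + Y) = 1/(50706 + 1118) = 1/51824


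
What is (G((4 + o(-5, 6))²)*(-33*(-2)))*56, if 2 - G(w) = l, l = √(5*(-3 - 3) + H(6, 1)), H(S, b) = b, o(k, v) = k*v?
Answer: 7392 - 3696*I*√29 ≈ 7392.0 - 19904.0*I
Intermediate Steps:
l = I*√29 (l = √(5*(-3 - 3) + 1) = √(5*(-6) + 1) = √(-30 + 1) = √(-29) = I*√29 ≈ 5.3852*I)
G(w) = 2 - I*√29
(G((4 + o(-5, 6))²)*(-33*(-2)))*56 = ((2 - I*√29)*(-33*(-2)))*56 = ((2 - I*√29)*66)*56 = (132 - 66*I*√29)*56 = 7392 - 3696*I*√29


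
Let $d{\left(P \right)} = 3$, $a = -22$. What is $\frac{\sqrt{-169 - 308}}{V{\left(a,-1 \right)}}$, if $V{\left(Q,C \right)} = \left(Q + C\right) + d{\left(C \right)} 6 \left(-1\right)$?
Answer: $- \frac{3 i \sqrt{53}}{41} \approx - 0.53269 i$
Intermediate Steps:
$V{\left(Q,C \right)} = -18 + C + Q$ ($V{\left(Q,C \right)} = \left(Q + C\right) + 3 \cdot 6 \left(-1\right) = \left(C + Q\right) + 18 \left(-1\right) = \left(C + Q\right) - 18 = -18 + C + Q$)
$\frac{\sqrt{-169 - 308}}{V{\left(a,-1 \right)}} = \frac{\sqrt{-169 - 308}}{-18 - 1 - 22} = \frac{\sqrt{-477}}{-41} = 3 i \sqrt{53} \left(- \frac{1}{41}\right) = - \frac{3 i \sqrt{53}}{41}$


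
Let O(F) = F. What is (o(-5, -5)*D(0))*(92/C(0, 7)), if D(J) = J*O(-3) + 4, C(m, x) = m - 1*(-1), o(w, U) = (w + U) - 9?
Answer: -6992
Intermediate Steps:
o(w, U) = -9 + U + w (o(w, U) = (U + w) - 9 = -9 + U + w)
C(m, x) = 1 + m (C(m, x) = m + 1 = 1 + m)
D(J) = 4 - 3*J (D(J) = J*(-3) + 4 = -3*J + 4 = 4 - 3*J)
(o(-5, -5)*D(0))*(92/C(0, 7)) = ((-9 - 5 - 5)*(4 - 3*0))*(92/(1 + 0)) = (-19*(4 + 0))*(92/1) = (-19*4)*(92*1) = -76*92 = -6992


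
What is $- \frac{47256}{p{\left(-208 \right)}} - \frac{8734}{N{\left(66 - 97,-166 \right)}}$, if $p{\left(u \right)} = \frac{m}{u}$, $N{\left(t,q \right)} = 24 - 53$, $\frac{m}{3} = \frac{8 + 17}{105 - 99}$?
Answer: $\frac{570314734}{725} \approx 7.8664 \cdot 10^{5}$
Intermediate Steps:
$m = \frac{25}{2}$ ($m = 3 \frac{8 + 17}{105 - 99} = 3 \cdot \frac{25}{6} = \frac{25}{2} \approx 12.5$)
$N{\left(t,q \right)} = -29$ ($N{\left(t,q \right)} = 24 - 53 = -29$)
$p{\left(u \right)} = \frac{25}{2 u}$
$- \frac{47256}{p{\left(-208 \right)}} - \frac{8734}{N{\left(66 - 97,-166 \right)}} = - \frac{47256}{\frac{25}{2} \frac{1}{-208}} - \frac{8734}{-29} = - \frac{47256}{\frac{25}{2} \left(- \frac{1}{208}\right)} - - \frac{8734}{29} = - \frac{47256}{- \frac{25}{416}} + \frac{8734}{29} = \left(-47256\right) \left(- \frac{416}{25}\right) + \frac{8734}{29} = \frac{19658496}{25} + \frac{8734}{29} = \frac{570314734}{725}$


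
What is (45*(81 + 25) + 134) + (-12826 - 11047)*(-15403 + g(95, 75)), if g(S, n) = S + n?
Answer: 363662313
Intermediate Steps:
(45*(81 + 25) + 134) + (-12826 - 11047)*(-15403 + g(95, 75)) = (45*(81 + 25) + 134) + (-12826 - 11047)*(-15403 + (95 + 75)) = (45*106 + 134) - 23873*(-15403 + 170) = (4770 + 134) - 23873*(-15233) = 4904 + 363657409 = 363662313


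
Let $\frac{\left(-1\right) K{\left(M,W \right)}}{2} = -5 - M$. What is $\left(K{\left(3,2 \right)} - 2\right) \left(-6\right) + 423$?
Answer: $339$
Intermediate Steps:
$K{\left(M,W \right)} = 10 + 2 M$ ($K{\left(M,W \right)} = - 2 \left(-5 - M\right) = 10 + 2 M$)
$\left(K{\left(3,2 \right)} - 2\right) \left(-6\right) + 423 = \left(\left(10 + 2 \cdot 3\right) - 2\right) \left(-6\right) + 423 = \left(\left(10 + 6\right) - 2\right) \left(-6\right) + 423 = \left(16 - 2\right) \left(-6\right) + 423 = 14 \left(-6\right) + 423 = -84 + 423 = 339$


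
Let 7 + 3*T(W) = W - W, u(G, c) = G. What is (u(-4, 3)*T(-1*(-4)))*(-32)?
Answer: -896/3 ≈ -298.67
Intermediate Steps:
T(W) = -7/3 (T(W) = -7/3 + (W - W)/3 = -7/3 + (⅓)*0 = -7/3 + 0 = -7/3)
(u(-4, 3)*T(-1*(-4)))*(-32) = -4*(-7/3)*(-32) = (28/3)*(-32) = -896/3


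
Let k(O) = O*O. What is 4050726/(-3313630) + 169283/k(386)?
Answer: -21300371903/246858807740 ≈ -0.086286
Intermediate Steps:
k(O) = O²
4050726/(-3313630) + 169283/k(386) = 4050726/(-3313630) + 169283/(386²) = 4050726*(-1/3313630) + 169283/148996 = -2025363/1656815 + 169283*(1/148996) = -2025363/1656815 + 169283/148996 = -21300371903/246858807740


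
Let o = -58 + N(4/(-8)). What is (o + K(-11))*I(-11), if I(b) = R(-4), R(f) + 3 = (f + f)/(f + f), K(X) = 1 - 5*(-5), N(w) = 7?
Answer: 50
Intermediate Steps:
K(X) = 26 (K(X) = 1 + 25 = 26)
R(f) = -2 (R(f) = -3 + (f + f)/(f + f) = -3 + (2*f)/((2*f)) = -3 + (2*f)*(1/(2*f)) = -3 + 1 = -2)
I(b) = -2
o = -51 (o = -58 + 7 = -51)
(o + K(-11))*I(-11) = (-51 + 26)*(-2) = -25*(-2) = 50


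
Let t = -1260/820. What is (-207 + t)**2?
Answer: 73102500/1681 ≈ 43488.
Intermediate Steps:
t = -63/41 (t = -1260*1/820 = -63/41 ≈ -1.5366)
(-207 + t)**2 = (-207 - 63/41)**2 = (-8550/41)**2 = 73102500/1681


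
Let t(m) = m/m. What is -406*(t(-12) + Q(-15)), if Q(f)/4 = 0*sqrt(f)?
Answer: -406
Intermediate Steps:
Q(f) = 0 (Q(f) = 4*(0*sqrt(f)) = 4*0 = 0)
t(m) = 1
-406*(t(-12) + Q(-15)) = -406*(1 + 0) = -406*1 = -406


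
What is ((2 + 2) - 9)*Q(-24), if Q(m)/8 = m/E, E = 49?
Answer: 960/49 ≈ 19.592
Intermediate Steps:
Q(m) = 8*m/49 (Q(m) = 8*(m/49) = 8*m/49)
((2 + 2) - 9)*Q(-24) = ((2 + 2) - 9)*((8/49)*(-24)) = (4 - 9)*(-192/49) = -5*(-192/49) = 960/49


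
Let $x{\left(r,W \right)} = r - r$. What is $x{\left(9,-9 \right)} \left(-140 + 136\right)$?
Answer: $0$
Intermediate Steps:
$x{\left(r,W \right)} = 0$
$x{\left(9,-9 \right)} \left(-140 + 136\right) = 0 \left(-140 + 136\right) = 0 \left(-4\right) = 0$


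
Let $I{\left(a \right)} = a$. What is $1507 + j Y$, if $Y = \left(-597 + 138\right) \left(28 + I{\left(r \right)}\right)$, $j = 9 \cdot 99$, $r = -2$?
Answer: $-10631687$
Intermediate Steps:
$j = 891$
$Y = -11934$ ($Y = \left(-597 + 138\right) \left(28 - 2\right) = \left(-459\right) 26 = -11934$)
$1507 + j Y = 1507 + 891 \left(-11934\right) = 1507 - 10633194 = -10631687$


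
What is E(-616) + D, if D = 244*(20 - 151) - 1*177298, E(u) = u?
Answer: -209878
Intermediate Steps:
D = -209262 (D = 244*(-131) - 177298 = -31964 - 177298 = -209262)
E(-616) + D = -616 - 209262 = -209878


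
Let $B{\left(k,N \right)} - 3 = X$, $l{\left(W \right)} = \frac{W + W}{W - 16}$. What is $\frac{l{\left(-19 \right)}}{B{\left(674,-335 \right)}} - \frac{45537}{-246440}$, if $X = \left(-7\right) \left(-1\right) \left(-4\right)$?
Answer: $\frac{6096031}{43127000} \approx 0.14135$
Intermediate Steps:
$X = -28$ ($X = 7 \left(-4\right) = -28$)
$l{\left(W \right)} = \frac{2 W}{-16 + W}$
$B{\left(k,N \right)} = -25$ ($B{\left(k,N \right)} = 3 - 28 = -25$)
$\frac{l{\left(-19 \right)}}{B{\left(674,-335 \right)}} - \frac{45537}{-246440} = \frac{2 \left(-19\right) \frac{1}{-16 - 19}}{-25} - \frac{45537}{-246440} = 2 \left(-19\right) \frac{1}{-35} \left(- \frac{1}{25}\right) - - \frac{45537}{246440} = 2 \left(-19\right) \left(- \frac{1}{35}\right) \left(- \frac{1}{25}\right) + \frac{45537}{246440} = \frac{38}{35} \left(- \frac{1}{25}\right) + \frac{45537}{246440} = - \frac{38}{875} + \frac{45537}{246440} = \frac{6096031}{43127000}$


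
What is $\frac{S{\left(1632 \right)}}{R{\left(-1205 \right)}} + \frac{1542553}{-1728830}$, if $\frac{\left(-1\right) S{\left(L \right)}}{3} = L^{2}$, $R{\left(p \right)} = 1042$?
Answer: $- \frac{6907714640993}{900720430} \approx -7669.1$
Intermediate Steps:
$S{\left(L \right)} = - 3 L^{2}$
$\frac{S{\left(1632 \right)}}{R{\left(-1205 \right)}} + \frac{1542553}{-1728830} = \frac{\left(-3\right) 1632^{2}}{1042} + \frac{1542553}{-1728830} = \left(-3\right) 2663424 \cdot \frac{1}{1042} + 1542553 \left(- \frac{1}{1728830}\right) = \left(-7990272\right) \frac{1}{1042} - \frac{1542553}{1728830} = - \frac{3995136}{521} - \frac{1542553}{1728830} = - \frac{6907714640993}{900720430}$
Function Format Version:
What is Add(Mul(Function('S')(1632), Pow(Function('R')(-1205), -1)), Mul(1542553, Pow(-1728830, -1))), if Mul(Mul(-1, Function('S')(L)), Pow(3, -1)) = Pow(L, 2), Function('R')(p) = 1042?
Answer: Rational(-6907714640993, 900720430) ≈ -7669.1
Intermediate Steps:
Function('S')(L) = Mul(-3, Pow(L, 2))
Add(Mul(Function('S')(1632), Pow(Function('R')(-1205), -1)), Mul(1542553, Pow(-1728830, -1))) = Add(Mul(Mul(-3, Pow(1632, 2)), Pow(1042, -1)), Mul(1542553, Pow(-1728830, -1))) = Add(Mul(Mul(-3, 2663424), Rational(1, 1042)), Mul(1542553, Rational(-1, 1728830))) = Add(Mul(-7990272, Rational(1, 1042)), Rational(-1542553, 1728830)) = Add(Rational(-3995136, 521), Rational(-1542553, 1728830)) = Rational(-6907714640993, 900720430)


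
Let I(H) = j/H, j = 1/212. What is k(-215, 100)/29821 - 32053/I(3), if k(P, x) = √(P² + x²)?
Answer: -20385708 + 5*√2249/29821 ≈ -2.0386e+7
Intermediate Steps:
j = 1/212 ≈ 0.0047170
I(H) = 1/(212*H)
k(-215, 100)/29821 - 32053/I(3) = √((-215)² + 100²)/29821 - 32053/((1/212)/3) = √(46225 + 10000)*(1/29821) - 32053/((1/212)*(⅓)) = √56225*(1/29821) - 32053/1/636 = (5*√2249)*(1/29821) - 32053*636 = 5*√2249/29821 - 20385708 = -20385708 + 5*√2249/29821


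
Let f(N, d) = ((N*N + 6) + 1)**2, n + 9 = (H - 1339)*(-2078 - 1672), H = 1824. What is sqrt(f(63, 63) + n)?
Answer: sqrt(13989817) ≈ 3740.3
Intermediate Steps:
n = -1818759 (n = -9 + (1824 - 1339)*(-2078 - 1672) = -9 + 485*(-3750) = -9 - 1818750 = -1818759)
f(N, d) = (7 + N**2)**2 (f(N, d) = ((N**2 + 6) + 1)**2 = ((6 + N**2) + 1)**2 = (7 + N**2)**2)
sqrt(f(63, 63) + n) = sqrt((7 + 63**2)**2 - 1818759) = sqrt((7 + 3969)**2 - 1818759) = sqrt(3976**2 - 1818759) = sqrt(15808576 - 1818759) = sqrt(13989817)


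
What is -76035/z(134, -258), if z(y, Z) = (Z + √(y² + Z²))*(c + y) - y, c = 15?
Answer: -122213590/16180031 - 3776405*√21130/64720124 ≈ -16.035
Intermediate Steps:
z(y, Z) = -y + (15 + y)*(Z + √(Z² + y²)) (z(y, Z) = (Z + √(y² + Z²))*(15 + y) - y = (Z + √(Z² + y²))*(15 + y) - y = (15 + y)*(Z + √(Z² + y²)) - y = -y + (15 + y)*(Z + √(Z² + y²)))
-76035/z(134, -258) = -76035/(-1*134 + 15*(-258) + 15*√((-258)² + 134²) - 258*134 + 134*√((-258)² + 134²)) = -76035/(-134 - 3870 + 15*√(66564 + 17956) - 34572 + 134*√(66564 + 17956)) = -76035/(-134 - 3870 + 15*√84520 - 34572 + 134*√84520) = -76035/(-134 - 3870 + 15*(2*√21130) - 34572 + 134*(2*√21130)) = -76035/(-134 - 3870 + 30*√21130 - 34572 + 268*√21130) = -76035/(-38576 + 298*√21130)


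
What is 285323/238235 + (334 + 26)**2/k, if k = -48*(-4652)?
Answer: 492639274/277067305 ≈ 1.7780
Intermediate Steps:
k = 223296
285323/238235 + (334 + 26)**2/k = 285323/238235 + (334 + 26)**2/223296 = 285323*(1/238235) + 360**2*(1/223296) = 285323/238235 + 129600*(1/223296) = 285323/238235 + 675/1163 = 492639274/277067305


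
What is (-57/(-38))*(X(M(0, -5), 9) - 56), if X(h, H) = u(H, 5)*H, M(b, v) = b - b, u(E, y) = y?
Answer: -33/2 ≈ -16.500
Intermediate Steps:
M(b, v) = 0
X(h, H) = 5*H
(-57/(-38))*(X(M(0, -5), 9) - 56) = (-57/(-38))*(5*9 - 56) = (-57*(-1/38))*(45 - 56) = (3/2)*(-11) = -33/2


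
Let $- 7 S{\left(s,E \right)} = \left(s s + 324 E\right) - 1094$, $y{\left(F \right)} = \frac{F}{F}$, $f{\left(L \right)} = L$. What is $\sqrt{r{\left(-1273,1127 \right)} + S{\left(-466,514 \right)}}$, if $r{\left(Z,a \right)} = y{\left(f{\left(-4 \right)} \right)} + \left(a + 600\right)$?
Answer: $\frac{11 i \sqrt{21434}}{7} \approx 230.06 i$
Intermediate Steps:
$y{\left(F \right)} = 1$
$S{\left(s,E \right)} = \frac{1094}{7} - \frac{324 E}{7} - \frac{s^{2}}{7}$ ($S{\left(s,E \right)} = - \frac{\left(s s + 324 E\right) - 1094}{7} = - \frac{\left(s^{2} + 324 E\right) - 1094}{7} = - \frac{-1094 + s^{2} + 324 E}{7} = \frac{1094}{7} - \frac{324 E}{7} - \frac{s^{2}}{7}$)
$r{\left(Z,a \right)} = 601 + a$ ($r{\left(Z,a \right)} = 1 + \left(a + 600\right) = 1 + \left(600 + a\right) = 601 + a$)
$\sqrt{r{\left(-1273,1127 \right)} + S{\left(-466,514 \right)}} = \sqrt{\left(601 + 1127\right) - \left(\frac{165442}{7} + \frac{217156}{7}\right)} = \sqrt{1728 - \frac{382598}{7}} = \sqrt{- \frac{370502}{7}} = \frac{11 i \sqrt{21434}}{7}$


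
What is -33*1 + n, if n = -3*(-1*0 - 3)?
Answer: -24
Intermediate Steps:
n = 9 (n = -3*(0 - 3) = -3*(-3) = 9)
-33*1 + n = -33*1 + 9 = -33 + 9 = -24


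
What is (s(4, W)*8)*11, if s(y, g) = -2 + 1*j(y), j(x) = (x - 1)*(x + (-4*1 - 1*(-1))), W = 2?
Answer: 88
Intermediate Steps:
j(x) = (-1 + x)*(-3 + x) (j(x) = (-1 + x)*(x + (-4 + 1)) = (-1 + x)*(x - 3) = (-1 + x)*(-3 + x))
s(y, g) = 1 + y² - 4*y (s(y, g) = -2 + 1*(3 + y² - 4*y) = -2 + (3 + y² - 4*y) = 1 + y² - 4*y)
(s(4, W)*8)*11 = ((1 + 4² - 4*4)*8)*11 = ((1 + 16 - 16)*8)*11 = (1*8)*11 = 8*11 = 88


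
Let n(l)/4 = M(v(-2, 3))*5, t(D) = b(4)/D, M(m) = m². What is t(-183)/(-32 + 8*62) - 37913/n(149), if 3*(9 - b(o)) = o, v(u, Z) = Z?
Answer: -268272503/1273680 ≈ -210.63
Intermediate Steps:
b(o) = 9 - o/3
t(D) = 23/(3*D) (t(D) = (9 - ⅓*4)/D = (9 - 4/3)/D = 23/(3*D))
n(l) = 180 (n(l) = 4*(3²*5) = 4*(9*5) = 4*45 = 180)
t(-183)/(-32 + 8*62) - 37913/n(149) = ((23/3)/(-183))/(-32 + 8*62) - 37913/180 = ((23/3)*(-1/183))/(-32 + 496) - 37913*1/180 = -23/549/464 - 37913/180 = -23/549*1/464 - 37913/180 = -23/254736 - 37913/180 = -268272503/1273680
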